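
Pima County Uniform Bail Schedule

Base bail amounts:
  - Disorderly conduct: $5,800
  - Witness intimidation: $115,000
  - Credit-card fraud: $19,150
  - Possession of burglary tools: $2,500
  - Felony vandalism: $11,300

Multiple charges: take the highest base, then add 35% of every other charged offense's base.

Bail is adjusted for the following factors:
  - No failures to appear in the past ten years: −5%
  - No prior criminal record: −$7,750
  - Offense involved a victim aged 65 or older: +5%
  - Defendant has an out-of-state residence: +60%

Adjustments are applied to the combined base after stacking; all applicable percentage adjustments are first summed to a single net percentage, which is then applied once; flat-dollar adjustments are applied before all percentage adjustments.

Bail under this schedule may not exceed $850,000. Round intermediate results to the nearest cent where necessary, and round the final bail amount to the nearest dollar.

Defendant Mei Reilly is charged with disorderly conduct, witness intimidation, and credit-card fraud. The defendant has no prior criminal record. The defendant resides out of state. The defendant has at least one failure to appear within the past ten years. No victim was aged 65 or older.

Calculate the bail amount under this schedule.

Base amounts from the schedule: disorderly conduct $5,800; witness intimidation $115,000; credit-card fraud $19,150.
Stacking rule: highest base plus 35% of each additional charge. Highest is witness intimidation at $115,000. Additional: $5,800 × 35% = $2,030; $19,150 × 35% = $6,702.50. Combined base = $115,000 + $8,732.50 = $123,732.50.
No prior criminal record (−$7,750 flat): $123,732.50 − $7,750 = $115,982.50.
Defendant has an out-of-state residence (+60%): $115,982.50 × 1.6 = $185,572.
$185,572 is within the $850,000 maximum.

$185,572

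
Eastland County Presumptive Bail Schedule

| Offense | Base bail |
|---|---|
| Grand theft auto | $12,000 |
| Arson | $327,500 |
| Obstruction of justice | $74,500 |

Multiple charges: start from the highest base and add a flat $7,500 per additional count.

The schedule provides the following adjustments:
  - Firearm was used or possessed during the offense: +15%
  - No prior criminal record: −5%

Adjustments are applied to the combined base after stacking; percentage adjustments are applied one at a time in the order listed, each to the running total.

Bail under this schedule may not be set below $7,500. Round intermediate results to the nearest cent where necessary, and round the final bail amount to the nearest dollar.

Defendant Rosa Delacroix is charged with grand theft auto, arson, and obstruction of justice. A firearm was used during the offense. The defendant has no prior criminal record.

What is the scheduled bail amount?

Base amounts from the schedule: grand theft auto $12,000; arson $327,500; obstruction of justice $74,500.
Stacking rule: highest base plus $7,500 per additional charge. Highest is arson at $327,500; 2 additional charges → +$15,000. Combined base = $342,500.
Firearm was used or possessed during the offense (+15%): $342,500 × 1.15 = $393,875.
No prior criminal record (−5%): $393,875 × 0.95 = $374,181.25.
$374,181.25 is at or above the $7,500 minimum.
Rounded to the nearest dollar: $374,181.

$374,181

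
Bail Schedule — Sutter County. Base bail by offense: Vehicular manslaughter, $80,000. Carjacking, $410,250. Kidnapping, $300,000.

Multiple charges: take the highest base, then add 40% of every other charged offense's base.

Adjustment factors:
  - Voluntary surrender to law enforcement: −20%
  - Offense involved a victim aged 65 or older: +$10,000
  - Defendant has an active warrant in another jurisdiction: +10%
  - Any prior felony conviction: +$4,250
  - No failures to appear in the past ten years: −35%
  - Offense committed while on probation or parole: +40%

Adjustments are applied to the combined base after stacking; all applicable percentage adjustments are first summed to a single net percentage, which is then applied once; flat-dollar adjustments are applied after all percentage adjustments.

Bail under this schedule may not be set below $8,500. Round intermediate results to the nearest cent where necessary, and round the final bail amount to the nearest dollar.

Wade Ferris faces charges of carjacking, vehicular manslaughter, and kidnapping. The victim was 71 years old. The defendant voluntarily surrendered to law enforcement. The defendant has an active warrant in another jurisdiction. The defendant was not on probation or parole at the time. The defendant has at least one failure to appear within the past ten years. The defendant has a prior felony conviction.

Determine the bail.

Base amounts from the schedule: carjacking $410,250; vehicular manslaughter $80,000; kidnapping $300,000.
Stacking rule: highest base plus 40% of each additional charge. Highest is carjacking at $410,250. Additional: $80,000 × 40% = $32,000; $300,000 × 40% = $120,000. Combined base = $410,250 + $152,000 = $562,250.
Net percentage adjustment: −20% +10% = −10%. $562,250 × 0.9 = $506,025.
Offense involved a victim aged 65 or older (+$10,000 flat): $506,025 + $10,000 = $516,025.
Any prior felony conviction (+$4,250 flat): $516,025 + $4,250 = $520,275.
$520,275 is at or above the $8,500 minimum.

$520,275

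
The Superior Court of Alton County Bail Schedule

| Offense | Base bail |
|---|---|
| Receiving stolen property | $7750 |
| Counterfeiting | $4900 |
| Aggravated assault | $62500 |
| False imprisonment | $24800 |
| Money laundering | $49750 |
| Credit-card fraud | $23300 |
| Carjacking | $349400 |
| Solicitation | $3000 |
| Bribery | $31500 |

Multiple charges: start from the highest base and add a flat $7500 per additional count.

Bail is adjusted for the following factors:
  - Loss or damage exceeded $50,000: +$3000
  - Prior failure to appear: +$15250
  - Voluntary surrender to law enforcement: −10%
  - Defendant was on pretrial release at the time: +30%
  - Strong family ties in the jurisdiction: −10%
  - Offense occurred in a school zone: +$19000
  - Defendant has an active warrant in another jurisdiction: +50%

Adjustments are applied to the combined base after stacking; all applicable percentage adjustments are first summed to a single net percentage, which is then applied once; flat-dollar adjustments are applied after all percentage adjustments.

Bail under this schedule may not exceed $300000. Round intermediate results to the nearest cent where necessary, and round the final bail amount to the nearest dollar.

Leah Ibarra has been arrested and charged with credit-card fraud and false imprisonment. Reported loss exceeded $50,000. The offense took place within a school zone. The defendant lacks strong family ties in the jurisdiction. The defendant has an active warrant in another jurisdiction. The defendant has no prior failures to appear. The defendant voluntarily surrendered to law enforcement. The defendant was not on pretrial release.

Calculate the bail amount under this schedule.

$67220

Base amounts from the schedule: credit-card fraud $23300; false imprisonment $24800.
Stacking rule: highest base plus $7500 per additional charge. Highest is false imprisonment at $24800; 1 additional charge → +$7500. Combined base = $32300.
Net percentage adjustment: −10% +50% = +40%. $32300 × 1.4 = $45220.
Loss or damage exceeded $50,000 (+$3000 flat): $45220 + $3000 = $48220.
Offense occurred in a school zone (+$19000 flat): $48220 + $19000 = $67220.
$67220 is within the $300000 maximum.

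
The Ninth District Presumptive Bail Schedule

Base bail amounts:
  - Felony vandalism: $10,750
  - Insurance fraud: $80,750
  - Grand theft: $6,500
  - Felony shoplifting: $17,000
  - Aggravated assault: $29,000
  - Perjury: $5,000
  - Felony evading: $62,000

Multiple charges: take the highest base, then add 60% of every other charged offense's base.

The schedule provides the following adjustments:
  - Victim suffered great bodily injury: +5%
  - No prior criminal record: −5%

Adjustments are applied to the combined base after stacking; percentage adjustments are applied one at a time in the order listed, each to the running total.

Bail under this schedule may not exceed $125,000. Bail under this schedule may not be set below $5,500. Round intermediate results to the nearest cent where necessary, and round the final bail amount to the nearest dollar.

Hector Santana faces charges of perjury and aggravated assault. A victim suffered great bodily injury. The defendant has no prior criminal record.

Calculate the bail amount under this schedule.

Base amounts from the schedule: perjury $5,000; aggravated assault $29,000.
Stacking rule: highest base plus 60% of each additional charge. Highest is aggravated assault at $29,000. Additional: $5,000 × 60% = $3,000. Combined base = $29,000 + $3,000 = $32,000.
Victim suffered great bodily injury (+5%): $32,000 × 1.05 = $33,600.
No prior criminal record (−5%): $33,600 × 0.95 = $31,920.
$31,920 is within the $125,000 maximum.
$31,920 is at or above the $5,500 minimum.

$31,920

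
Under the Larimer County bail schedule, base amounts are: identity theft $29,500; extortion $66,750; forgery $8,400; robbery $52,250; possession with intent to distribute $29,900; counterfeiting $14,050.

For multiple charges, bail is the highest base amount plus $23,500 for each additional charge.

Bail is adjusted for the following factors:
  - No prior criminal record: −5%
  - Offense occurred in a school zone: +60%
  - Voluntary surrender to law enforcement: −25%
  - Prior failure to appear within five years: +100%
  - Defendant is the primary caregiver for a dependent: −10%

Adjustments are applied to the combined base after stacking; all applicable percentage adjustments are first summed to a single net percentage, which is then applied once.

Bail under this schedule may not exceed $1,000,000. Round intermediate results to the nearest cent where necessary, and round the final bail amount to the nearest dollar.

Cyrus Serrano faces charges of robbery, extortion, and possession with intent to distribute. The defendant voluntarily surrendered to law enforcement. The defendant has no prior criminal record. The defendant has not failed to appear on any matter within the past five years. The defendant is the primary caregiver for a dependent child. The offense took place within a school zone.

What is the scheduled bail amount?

Base amounts from the schedule: robbery $52,250; extortion $66,750; possession with intent to distribute $29,900.
Stacking rule: highest base plus $23,500 per additional charge. Highest is extortion at $66,750; 2 additional charges → +$47,000. Combined base = $113,750.
Net percentage adjustment: −5% +60% −25% −10% = +20%. $113,750 × 1.2 = $136,500.
$136,500 is within the $1,000,000 maximum.

$136,500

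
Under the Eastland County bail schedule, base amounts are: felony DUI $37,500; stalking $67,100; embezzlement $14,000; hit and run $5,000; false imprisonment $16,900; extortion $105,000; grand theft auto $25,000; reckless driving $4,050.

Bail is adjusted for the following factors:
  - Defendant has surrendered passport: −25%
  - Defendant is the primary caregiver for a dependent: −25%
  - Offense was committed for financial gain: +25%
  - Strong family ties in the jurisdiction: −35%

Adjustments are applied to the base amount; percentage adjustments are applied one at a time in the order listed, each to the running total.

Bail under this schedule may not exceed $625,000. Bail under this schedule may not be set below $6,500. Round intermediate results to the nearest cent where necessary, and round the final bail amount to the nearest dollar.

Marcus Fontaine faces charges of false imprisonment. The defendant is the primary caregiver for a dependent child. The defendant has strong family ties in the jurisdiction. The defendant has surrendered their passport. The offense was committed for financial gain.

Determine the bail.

Base amounts from the schedule: false imprisonment $16,900.
Single charge. Combined base = $16,900.
Defendant has surrendered passport (−25%): $16,900 × 0.75 = $12,675.
Defendant is the primary caregiver for a dependent (−25%): $12,675 × 0.75 = $9,506.25.
Offense was committed for financial gain (+25%): $9,506.25 × 1.25 = $11,882.81.
Strong family ties in the jurisdiction (−35%): $11,882.81 × 0.65 = $7,723.83.
$7,723.83 is within the $625,000 maximum.
$7,723.83 is at or above the $6,500 minimum.
Rounded to the nearest dollar: $7,724.

$7,724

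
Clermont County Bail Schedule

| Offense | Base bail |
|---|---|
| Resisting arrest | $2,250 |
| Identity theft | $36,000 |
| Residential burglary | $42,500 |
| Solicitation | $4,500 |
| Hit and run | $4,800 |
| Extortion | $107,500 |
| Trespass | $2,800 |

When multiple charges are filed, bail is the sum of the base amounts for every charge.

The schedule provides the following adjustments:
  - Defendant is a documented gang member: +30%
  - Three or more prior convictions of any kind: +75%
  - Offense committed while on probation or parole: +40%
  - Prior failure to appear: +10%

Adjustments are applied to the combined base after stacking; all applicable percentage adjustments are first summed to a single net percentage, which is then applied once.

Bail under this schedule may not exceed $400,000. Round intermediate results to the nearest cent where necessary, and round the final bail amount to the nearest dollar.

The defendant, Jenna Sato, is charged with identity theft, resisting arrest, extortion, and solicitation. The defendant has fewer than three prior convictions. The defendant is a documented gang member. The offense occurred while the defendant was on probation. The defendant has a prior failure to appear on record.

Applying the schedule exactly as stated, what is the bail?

$270,450

Base amounts from the schedule: identity theft $36,000; resisting arrest $2,250; extortion $107,500; solicitation $4,500.
Stacking rule: sum of all bases. $36,000 + $2,250 + $107,500 + $4,500 = $150,250.
Net percentage adjustment: +30% +40% +10% = +80%. $150,250 × 1.8 = $270,450.
$270,450 is within the $400,000 maximum.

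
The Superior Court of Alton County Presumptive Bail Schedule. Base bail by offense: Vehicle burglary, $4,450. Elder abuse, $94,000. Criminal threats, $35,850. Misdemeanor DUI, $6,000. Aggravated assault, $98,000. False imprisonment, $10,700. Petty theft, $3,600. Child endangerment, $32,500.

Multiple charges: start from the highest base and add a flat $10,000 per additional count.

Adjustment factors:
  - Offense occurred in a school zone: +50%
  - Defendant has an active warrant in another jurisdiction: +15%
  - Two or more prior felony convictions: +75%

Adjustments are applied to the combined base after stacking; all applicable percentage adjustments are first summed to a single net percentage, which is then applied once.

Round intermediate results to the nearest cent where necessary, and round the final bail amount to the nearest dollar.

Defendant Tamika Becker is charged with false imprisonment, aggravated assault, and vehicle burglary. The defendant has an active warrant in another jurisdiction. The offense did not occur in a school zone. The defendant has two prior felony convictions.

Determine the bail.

$224,200

Base amounts from the schedule: false imprisonment $10,700; aggravated assault $98,000; vehicle burglary $4,450.
Stacking rule: highest base plus $10,000 per additional charge. Highest is aggravated assault at $98,000; 2 additional charges → +$20,000. Combined base = $118,000.
Net percentage adjustment: +15% +75% = +90%. $118,000 × 1.9 = $224,200.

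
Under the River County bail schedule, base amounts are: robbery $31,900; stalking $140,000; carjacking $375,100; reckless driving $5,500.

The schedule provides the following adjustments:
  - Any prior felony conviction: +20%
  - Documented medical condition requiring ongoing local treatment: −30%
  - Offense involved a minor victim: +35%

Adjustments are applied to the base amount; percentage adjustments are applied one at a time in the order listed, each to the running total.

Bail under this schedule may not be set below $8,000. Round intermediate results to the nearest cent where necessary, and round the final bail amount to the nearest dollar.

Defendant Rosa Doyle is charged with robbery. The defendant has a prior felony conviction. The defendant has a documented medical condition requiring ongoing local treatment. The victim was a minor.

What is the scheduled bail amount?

Base amounts from the schedule: robbery $31,900.
Single charge. Combined base = $31,900.
Any prior felony conviction (+20%): $31,900 × 1.2 = $38,280.
Documented medical condition requiring ongoing local treatment (−30%): $38,280 × 0.7 = $26,796.
Offense involved a minor victim (+35%): $26,796 × 1.35 = $36,174.60.
$36,174.60 is at or above the $8,000 minimum.
Rounded to the nearest dollar: $36,175.

$36,175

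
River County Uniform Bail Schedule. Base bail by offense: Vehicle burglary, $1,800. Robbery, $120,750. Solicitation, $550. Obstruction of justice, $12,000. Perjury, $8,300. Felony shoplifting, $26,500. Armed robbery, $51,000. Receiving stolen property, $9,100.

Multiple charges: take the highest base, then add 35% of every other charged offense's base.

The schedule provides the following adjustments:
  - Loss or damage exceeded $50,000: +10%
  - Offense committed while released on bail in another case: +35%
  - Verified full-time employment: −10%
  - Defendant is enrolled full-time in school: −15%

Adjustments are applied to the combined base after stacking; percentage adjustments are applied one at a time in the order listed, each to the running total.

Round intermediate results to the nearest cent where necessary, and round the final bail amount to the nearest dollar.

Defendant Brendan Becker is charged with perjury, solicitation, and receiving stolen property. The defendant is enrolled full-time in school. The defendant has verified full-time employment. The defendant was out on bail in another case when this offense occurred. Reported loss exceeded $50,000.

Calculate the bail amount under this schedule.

$13,857

Base amounts from the schedule: perjury $8,300; solicitation $550; receiving stolen property $9,100.
Stacking rule: highest base plus 35% of each additional charge. Highest is receiving stolen property at $9,100. Additional: $8,300 × 35% = $2,905; $550 × 35% = $192.50. Combined base = $9,100 + $3,097.50 = $12,197.50.
Loss or damage exceeded $50,000 (+10%): $12,197.50 × 1.1 = $13,417.25.
Offense committed while released on bail in another case (+35%): $13,417.25 × 1.35 = $18,113.29.
Verified full-time employment (−10%): $18,113.29 × 0.9 = $16,301.96.
Defendant is enrolled full-time in school (−15%): $16,301.96 × 0.85 = $13,856.67.
Rounded to the nearest dollar: $13,857.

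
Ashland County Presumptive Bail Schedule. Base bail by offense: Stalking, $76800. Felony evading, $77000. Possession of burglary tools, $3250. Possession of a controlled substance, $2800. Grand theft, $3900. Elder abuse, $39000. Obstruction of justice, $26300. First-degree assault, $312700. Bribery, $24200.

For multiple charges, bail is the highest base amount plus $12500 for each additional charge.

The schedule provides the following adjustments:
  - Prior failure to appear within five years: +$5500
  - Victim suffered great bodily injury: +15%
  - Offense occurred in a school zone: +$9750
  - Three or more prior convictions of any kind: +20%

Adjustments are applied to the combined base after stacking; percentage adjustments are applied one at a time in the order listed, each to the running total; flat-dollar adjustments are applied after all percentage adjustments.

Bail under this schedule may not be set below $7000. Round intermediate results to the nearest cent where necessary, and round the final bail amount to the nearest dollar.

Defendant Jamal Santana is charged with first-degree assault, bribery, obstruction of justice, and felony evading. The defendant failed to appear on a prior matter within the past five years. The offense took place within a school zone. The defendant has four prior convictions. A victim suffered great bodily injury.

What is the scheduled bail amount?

$498526

Base amounts from the schedule: first-degree assault $312700; bribery $24200; obstruction of justice $26300; felony evading $77000.
Stacking rule: highest base plus $12500 per additional charge. Highest is first-degree assault at $312700; 3 additional charges → +$37500. Combined base = $350200.
Victim suffered great bodily injury (+15%): $350200 × 1.15 = $402730.
Three or more prior convictions of any kind (+20%): $402730 × 1.2 = $483276.
Prior failure to appear within five years (+$5500 flat): $483276 + $5500 = $488776.
Offense occurred in a school zone (+$9750 flat): $488776 + $9750 = $498526.
$498526 is at or above the $7000 minimum.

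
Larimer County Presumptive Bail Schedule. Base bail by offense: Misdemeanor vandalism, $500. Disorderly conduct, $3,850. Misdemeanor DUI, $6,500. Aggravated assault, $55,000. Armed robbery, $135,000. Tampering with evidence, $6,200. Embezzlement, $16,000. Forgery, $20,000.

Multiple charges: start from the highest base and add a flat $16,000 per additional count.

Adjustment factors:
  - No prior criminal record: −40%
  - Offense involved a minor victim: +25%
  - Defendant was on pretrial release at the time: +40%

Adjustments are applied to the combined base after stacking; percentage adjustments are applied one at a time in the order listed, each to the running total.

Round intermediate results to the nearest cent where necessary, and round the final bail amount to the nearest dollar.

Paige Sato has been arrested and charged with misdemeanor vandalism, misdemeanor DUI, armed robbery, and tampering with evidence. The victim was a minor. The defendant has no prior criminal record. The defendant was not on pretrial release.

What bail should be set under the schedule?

$137,250

Base amounts from the schedule: misdemeanor vandalism $500; misdemeanor DUI $6,500; armed robbery $135,000; tampering with evidence $6,200.
Stacking rule: highest base plus $16,000 per additional charge. Highest is armed robbery at $135,000; 3 additional charges → +$48,000. Combined base = $183,000.
No prior criminal record (−40%): $183,000 × 0.6 = $109,800.
Offense involved a minor victim (+25%): $109,800 × 1.25 = $137,250.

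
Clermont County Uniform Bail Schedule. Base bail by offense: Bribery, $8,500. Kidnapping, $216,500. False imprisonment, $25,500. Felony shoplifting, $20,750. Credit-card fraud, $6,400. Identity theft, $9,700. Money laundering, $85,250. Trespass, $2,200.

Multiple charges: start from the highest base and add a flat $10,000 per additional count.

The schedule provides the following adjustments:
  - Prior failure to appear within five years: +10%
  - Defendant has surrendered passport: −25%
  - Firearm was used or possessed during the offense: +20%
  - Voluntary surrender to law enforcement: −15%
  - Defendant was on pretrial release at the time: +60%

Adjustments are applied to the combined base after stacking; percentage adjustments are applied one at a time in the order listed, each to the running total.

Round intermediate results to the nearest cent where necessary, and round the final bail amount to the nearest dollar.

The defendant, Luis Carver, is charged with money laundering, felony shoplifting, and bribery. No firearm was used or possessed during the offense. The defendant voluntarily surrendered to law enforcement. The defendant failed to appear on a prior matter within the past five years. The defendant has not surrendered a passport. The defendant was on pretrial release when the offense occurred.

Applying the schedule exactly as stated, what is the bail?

Base amounts from the schedule: money laundering $85,250; felony shoplifting $20,750; bribery $8,500.
Stacking rule: highest base plus $10,000 per additional charge. Highest is money laundering at $85,250; 2 additional charges → +$20,000. Combined base = $105,250.
Prior failure to appear within five years (+10%): $105,250 × 1.1 = $115,775.
Voluntary surrender to law enforcement (−15%): $115,775 × 0.85 = $98,408.75.
Defendant was on pretrial release at the time (+60%): $98,408.75 × 1.6 = $157,454.

$157,454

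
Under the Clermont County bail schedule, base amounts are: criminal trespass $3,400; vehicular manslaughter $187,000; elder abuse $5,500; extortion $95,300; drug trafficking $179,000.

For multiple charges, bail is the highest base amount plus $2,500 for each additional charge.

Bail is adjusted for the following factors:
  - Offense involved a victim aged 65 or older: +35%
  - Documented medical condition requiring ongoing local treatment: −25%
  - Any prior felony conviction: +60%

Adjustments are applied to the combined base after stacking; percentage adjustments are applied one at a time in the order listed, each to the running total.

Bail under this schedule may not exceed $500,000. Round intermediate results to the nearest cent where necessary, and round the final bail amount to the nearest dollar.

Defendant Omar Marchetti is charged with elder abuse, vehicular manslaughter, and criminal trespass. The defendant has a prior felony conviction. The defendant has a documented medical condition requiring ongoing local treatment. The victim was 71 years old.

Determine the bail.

Base amounts from the schedule: elder abuse $5,500; vehicular manslaughter $187,000; criminal trespass $3,400.
Stacking rule: highest base plus $2,500 per additional charge. Highest is vehicular manslaughter at $187,000; 2 additional charges → +$5,000. Combined base = $192,000.
Offense involved a victim aged 65 or older (+35%): $192,000 × 1.35 = $259,200.
Documented medical condition requiring ongoing local treatment (−25%): $259,200 × 0.75 = $194,400.
Any prior felony conviction (+60%): $194,400 × 1.6 = $311,040.
$311,040 is within the $500,000 maximum.

$311,040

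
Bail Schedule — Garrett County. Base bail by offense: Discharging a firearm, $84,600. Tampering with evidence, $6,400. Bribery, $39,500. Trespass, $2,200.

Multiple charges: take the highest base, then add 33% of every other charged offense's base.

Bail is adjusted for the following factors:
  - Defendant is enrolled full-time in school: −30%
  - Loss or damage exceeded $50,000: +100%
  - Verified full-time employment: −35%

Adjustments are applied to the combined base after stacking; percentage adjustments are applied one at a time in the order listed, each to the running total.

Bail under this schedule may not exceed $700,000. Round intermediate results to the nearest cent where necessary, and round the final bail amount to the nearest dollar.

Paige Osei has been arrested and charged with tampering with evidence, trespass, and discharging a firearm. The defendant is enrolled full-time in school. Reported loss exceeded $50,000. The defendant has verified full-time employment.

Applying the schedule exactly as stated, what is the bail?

Base amounts from the schedule: tampering with evidence $6,400; trespass $2,200; discharging a firearm $84,600.
Stacking rule: highest base plus 33% of each additional charge. Highest is discharging a firearm at $84,600. Additional: $6,400 × 33% = $2,112; $2,200 × 33% = $726. Combined base = $84,600 + $2,838 = $87,438.
Defendant is enrolled full-time in school (−30%): $87,438 × 0.7 = $61,206.60.
Loss or damage exceeded $50,000 (+100%): $61,206.60 × 2 = $122,413.20.
Verified full-time employment (−35%): $122,413.20 × 0.65 = $79,568.58.
$79,568.58 is within the $700,000 maximum.
Rounded to the nearest dollar: $79,569.

$79,569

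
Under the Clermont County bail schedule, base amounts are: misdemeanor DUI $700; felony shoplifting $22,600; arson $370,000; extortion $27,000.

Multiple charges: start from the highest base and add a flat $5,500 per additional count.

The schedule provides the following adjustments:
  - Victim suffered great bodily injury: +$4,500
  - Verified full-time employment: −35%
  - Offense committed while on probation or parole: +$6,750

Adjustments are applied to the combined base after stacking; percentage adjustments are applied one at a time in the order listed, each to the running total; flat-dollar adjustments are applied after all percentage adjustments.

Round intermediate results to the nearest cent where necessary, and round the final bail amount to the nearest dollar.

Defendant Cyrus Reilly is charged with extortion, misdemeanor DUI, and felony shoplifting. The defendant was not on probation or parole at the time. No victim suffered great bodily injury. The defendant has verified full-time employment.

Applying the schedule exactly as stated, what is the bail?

Base amounts from the schedule: extortion $27,000; misdemeanor DUI $700; felony shoplifting $22,600.
Stacking rule: highest base plus $5,500 per additional charge. Highest is extortion at $27,000; 2 additional charges → +$11,000. Combined base = $38,000.
Verified full-time employment (−35%): $38,000 × 0.65 = $24,700.

$24,700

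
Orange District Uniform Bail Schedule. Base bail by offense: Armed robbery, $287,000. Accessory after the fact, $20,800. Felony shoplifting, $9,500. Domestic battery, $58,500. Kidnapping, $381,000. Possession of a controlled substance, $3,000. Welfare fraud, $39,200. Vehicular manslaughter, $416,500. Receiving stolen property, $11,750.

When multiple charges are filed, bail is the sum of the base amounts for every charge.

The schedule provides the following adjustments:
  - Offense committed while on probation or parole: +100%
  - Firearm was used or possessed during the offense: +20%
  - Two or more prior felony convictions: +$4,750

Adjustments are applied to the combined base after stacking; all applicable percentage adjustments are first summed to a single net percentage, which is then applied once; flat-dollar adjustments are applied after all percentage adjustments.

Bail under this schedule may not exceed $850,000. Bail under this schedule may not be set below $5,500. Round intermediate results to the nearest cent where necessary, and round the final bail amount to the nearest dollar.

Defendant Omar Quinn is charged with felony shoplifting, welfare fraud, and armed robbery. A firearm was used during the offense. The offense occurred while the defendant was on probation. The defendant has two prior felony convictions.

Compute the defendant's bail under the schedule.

$743,290

Base amounts from the schedule: felony shoplifting $9,500; welfare fraud $39,200; armed robbery $287,000.
Stacking rule: sum of all bases. $9,500 + $39,200 + $287,000 = $335,700.
Net percentage adjustment: +100% +20% = +120%. $335,700 × 2.2 = $738,540.
Two or more prior felony convictions (+$4,750 flat): $738,540 + $4,750 = $743,290.
$743,290 is within the $850,000 maximum.
$743,290 is at or above the $5,500 minimum.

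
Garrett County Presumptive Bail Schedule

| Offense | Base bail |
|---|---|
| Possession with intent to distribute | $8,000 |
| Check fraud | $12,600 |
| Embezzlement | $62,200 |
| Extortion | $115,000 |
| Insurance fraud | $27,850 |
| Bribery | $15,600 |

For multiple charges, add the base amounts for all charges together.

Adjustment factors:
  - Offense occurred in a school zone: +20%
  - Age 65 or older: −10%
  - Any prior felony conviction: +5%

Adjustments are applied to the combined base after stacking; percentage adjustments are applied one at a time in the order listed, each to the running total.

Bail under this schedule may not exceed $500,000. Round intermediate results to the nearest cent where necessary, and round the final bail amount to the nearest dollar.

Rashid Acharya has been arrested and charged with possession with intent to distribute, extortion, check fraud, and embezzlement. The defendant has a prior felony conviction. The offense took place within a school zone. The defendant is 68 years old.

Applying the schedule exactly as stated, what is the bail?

$224,305

Base amounts from the schedule: possession with intent to distribute $8,000; extortion $115,000; check fraud $12,600; embezzlement $62,200.
Stacking rule: sum of all bases. $8,000 + $115,000 + $12,600 + $62,200 = $197,800.
Offense occurred in a school zone (+20%): $197,800 × 1.2 = $237,360.
Age 65 or older (−10%): $237,360 × 0.9 = $213,624.
Any prior felony conviction (+5%): $213,624 × 1.05 = $224,305.20.
$224,305.20 is within the $500,000 maximum.
Rounded to the nearest dollar: $224,305.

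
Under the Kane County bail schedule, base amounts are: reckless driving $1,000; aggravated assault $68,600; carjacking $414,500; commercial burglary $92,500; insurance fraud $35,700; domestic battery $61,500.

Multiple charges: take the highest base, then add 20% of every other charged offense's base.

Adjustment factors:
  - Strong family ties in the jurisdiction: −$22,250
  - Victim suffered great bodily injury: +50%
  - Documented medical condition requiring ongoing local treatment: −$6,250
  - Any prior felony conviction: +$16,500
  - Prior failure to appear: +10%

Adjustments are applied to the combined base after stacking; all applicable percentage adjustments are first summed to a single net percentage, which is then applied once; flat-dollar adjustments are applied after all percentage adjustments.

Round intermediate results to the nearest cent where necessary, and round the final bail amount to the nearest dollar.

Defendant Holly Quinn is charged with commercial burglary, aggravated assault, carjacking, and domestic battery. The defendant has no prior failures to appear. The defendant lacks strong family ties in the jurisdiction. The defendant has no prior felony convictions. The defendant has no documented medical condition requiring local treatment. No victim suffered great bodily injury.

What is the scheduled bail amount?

$459,020

Base amounts from the schedule: commercial burglary $92,500; aggravated assault $68,600; carjacking $414,500; domestic battery $61,500.
Stacking rule: highest base plus 20% of each additional charge. Highest is carjacking at $414,500. Additional: $92,500 × 20% = $18,500; $68,600 × 20% = $13,720; $61,500 × 20% = $12,300. Combined base = $414,500 + $44,520 = $459,020.
No adjustment factors apply to this defendant.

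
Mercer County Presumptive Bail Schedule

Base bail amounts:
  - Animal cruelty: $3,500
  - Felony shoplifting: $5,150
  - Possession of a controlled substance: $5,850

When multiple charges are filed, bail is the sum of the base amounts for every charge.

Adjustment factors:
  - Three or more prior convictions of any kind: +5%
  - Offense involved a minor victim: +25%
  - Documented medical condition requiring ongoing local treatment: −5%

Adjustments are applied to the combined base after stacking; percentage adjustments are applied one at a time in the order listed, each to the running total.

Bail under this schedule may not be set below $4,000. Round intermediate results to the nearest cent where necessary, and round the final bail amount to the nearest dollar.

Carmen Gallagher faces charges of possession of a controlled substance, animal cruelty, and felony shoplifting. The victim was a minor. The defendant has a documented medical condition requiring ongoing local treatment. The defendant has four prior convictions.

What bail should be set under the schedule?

Base amounts from the schedule: possession of a controlled substance $5,850; animal cruelty $3,500; felony shoplifting $5,150.
Stacking rule: sum of all bases. $5,850 + $3,500 + $5,150 = $14,500.
Three or more prior convictions of any kind (+5%): $14,500 × 1.05 = $15,225.
Offense involved a minor victim (+25%): $15,225 × 1.25 = $19,031.25.
Documented medical condition requiring ongoing local treatment (−5%): $19,031.25 × 0.95 = $18,079.69.
$18,079.69 is at or above the $4,000 minimum.
Rounded to the nearest dollar: $18,080.

$18,080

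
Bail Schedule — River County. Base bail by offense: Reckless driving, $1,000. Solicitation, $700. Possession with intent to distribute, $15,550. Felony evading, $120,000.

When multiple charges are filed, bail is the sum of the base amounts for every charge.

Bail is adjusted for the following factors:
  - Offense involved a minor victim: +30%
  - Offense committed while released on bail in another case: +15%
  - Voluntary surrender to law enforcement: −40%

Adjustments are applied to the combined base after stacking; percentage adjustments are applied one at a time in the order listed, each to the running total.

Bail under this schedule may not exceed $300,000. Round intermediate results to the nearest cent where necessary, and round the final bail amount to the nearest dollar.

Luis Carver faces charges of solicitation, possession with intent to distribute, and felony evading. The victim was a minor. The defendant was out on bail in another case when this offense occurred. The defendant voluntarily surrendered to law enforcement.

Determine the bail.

$122,216

Base amounts from the schedule: solicitation $700; possession with intent to distribute $15,550; felony evading $120,000.
Stacking rule: sum of all bases. $700 + $15,550 + $120,000 = $136,250.
Offense involved a minor victim (+30%): $136,250 × 1.3 = $177,125.
Offense committed while released on bail in another case (+15%): $177,125 × 1.15 = $203,693.75.
Voluntary surrender to law enforcement (−40%): $203,693.75 × 0.6 = $122,216.25.
$122,216.25 is within the $300,000 maximum.
Rounded to the nearest dollar: $122,216.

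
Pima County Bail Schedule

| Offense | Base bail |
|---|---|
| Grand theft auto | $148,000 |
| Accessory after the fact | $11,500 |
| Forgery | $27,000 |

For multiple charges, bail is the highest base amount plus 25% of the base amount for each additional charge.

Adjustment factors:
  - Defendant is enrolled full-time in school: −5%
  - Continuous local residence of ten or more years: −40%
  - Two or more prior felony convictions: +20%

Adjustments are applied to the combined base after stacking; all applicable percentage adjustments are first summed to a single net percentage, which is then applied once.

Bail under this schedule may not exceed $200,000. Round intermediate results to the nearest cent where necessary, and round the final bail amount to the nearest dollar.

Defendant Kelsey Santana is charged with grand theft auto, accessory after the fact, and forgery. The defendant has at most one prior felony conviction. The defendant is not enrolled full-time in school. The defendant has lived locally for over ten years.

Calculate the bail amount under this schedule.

Base amounts from the schedule: grand theft auto $148,000; accessory after the fact $11,500; forgery $27,000.
Stacking rule: highest base plus 25% of each additional charge. Highest is grand theft auto at $148,000. Additional: $11,500 × 25% = $2,875; $27,000 × 25% = $6,750. Combined base = $148,000 + $9,625 = $157,625.
Continuous local residence of ten or more years (−40%): $157,625 × 0.6 = $94,575.
$94,575 is within the $200,000 maximum.

$94,575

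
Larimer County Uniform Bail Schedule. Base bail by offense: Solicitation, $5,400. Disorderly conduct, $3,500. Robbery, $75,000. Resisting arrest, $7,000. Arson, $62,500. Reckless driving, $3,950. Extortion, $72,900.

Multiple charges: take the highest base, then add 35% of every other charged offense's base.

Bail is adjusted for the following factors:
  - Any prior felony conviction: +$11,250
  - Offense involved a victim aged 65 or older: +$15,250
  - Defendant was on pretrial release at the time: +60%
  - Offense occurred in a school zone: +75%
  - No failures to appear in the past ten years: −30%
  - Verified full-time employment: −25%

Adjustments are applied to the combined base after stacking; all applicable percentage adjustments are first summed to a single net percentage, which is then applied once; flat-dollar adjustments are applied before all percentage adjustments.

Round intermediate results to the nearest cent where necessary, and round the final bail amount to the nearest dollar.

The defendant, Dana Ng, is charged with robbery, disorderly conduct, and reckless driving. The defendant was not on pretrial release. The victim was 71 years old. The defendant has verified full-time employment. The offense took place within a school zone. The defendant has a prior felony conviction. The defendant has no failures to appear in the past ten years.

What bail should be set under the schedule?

$124,929

Base amounts from the schedule: robbery $75,000; disorderly conduct $3,500; reckless driving $3,950.
Stacking rule: highest base plus 35% of each additional charge. Highest is robbery at $75,000. Additional: $3,500 × 35% = $1,225; $3,950 × 35% = $1,382.50. Combined base = $75,000 + $2,607.50 = $77,607.50.
Any prior felony conviction (+$11,250 flat): $77,607.50 + $11,250 = $88,857.50.
Offense involved a victim aged 65 or older (+$15,250 flat): $88,857.50 + $15,250 = $104,107.50.
Net percentage adjustment: +75% −30% −25% = +20%. $104,107.50 × 1.2 = $124,929.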